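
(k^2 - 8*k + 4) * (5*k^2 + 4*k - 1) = 5*k^4 - 36*k^3 - 13*k^2 + 24*k - 4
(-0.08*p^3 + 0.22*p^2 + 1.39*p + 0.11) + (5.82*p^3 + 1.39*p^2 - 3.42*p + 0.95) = 5.74*p^3 + 1.61*p^2 - 2.03*p + 1.06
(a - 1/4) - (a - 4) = 15/4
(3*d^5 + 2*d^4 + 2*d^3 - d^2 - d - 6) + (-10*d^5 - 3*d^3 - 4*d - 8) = -7*d^5 + 2*d^4 - d^3 - d^2 - 5*d - 14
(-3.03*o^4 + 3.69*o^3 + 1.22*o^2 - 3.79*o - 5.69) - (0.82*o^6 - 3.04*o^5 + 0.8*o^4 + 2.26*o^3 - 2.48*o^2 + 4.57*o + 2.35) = -0.82*o^6 + 3.04*o^5 - 3.83*o^4 + 1.43*o^3 + 3.7*o^2 - 8.36*o - 8.04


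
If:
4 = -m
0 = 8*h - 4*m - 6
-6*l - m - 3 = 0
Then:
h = -5/4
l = 1/6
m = -4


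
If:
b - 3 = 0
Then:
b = 3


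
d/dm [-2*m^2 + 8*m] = 8 - 4*m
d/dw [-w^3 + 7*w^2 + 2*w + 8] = -3*w^2 + 14*w + 2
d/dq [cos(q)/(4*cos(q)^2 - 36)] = (cos(q)^2 + 9)*sin(q)/(4*(cos(q)^2 - 9)^2)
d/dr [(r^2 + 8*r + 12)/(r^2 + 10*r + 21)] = 2*(r^2 + 9*r + 24)/(r^4 + 20*r^3 + 142*r^2 + 420*r + 441)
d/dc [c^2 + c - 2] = 2*c + 1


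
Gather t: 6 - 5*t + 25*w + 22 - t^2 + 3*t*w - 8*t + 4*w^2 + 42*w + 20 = -t^2 + t*(3*w - 13) + 4*w^2 + 67*w + 48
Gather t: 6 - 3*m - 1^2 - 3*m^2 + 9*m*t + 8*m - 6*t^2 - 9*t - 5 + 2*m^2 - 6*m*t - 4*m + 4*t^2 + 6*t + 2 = -m^2 + m - 2*t^2 + t*(3*m - 3) + 2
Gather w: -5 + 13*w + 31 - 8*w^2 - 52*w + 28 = -8*w^2 - 39*w + 54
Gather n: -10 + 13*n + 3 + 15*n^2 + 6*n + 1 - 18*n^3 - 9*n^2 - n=-18*n^3 + 6*n^2 + 18*n - 6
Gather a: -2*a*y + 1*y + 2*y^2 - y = -2*a*y + 2*y^2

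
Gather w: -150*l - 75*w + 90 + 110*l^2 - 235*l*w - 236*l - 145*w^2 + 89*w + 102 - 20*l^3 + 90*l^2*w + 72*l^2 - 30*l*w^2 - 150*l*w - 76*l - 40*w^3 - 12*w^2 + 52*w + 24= -20*l^3 + 182*l^2 - 462*l - 40*w^3 + w^2*(-30*l - 157) + w*(90*l^2 - 385*l + 66) + 216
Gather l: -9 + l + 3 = l - 6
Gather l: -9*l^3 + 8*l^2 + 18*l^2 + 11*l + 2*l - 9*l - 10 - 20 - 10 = -9*l^3 + 26*l^2 + 4*l - 40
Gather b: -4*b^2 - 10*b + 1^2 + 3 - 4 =-4*b^2 - 10*b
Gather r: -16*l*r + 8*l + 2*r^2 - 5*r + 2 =8*l + 2*r^2 + r*(-16*l - 5) + 2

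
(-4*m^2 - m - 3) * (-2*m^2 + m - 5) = 8*m^4 - 2*m^3 + 25*m^2 + 2*m + 15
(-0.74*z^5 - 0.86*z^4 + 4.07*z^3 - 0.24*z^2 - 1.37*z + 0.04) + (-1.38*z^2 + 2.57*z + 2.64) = -0.74*z^5 - 0.86*z^4 + 4.07*z^3 - 1.62*z^2 + 1.2*z + 2.68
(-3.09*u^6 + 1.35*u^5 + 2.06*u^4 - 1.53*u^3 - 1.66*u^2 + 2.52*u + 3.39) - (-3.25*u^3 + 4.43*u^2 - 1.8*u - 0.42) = -3.09*u^6 + 1.35*u^5 + 2.06*u^4 + 1.72*u^3 - 6.09*u^2 + 4.32*u + 3.81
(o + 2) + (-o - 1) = 1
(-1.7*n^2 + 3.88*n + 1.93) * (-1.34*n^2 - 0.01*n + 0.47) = 2.278*n^4 - 5.1822*n^3 - 3.424*n^2 + 1.8043*n + 0.9071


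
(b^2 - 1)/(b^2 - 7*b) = (b^2 - 1)/(b*(b - 7))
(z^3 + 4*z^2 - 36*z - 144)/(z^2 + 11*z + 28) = (z^2 - 36)/(z + 7)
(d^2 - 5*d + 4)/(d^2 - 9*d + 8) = (d - 4)/(d - 8)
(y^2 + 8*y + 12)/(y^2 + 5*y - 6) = (y + 2)/(y - 1)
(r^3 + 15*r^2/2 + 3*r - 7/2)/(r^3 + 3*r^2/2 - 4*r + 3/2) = (r^2 + 8*r + 7)/(r^2 + 2*r - 3)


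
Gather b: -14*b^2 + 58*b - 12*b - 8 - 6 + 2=-14*b^2 + 46*b - 12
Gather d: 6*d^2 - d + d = 6*d^2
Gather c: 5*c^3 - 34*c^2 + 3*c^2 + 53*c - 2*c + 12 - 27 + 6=5*c^3 - 31*c^2 + 51*c - 9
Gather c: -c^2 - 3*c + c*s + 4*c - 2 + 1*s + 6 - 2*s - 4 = -c^2 + c*(s + 1) - s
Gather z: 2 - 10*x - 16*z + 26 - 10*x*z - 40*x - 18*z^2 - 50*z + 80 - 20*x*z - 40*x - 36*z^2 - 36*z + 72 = -90*x - 54*z^2 + z*(-30*x - 102) + 180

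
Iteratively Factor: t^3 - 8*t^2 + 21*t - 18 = (t - 2)*(t^2 - 6*t + 9) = (t - 3)*(t - 2)*(t - 3)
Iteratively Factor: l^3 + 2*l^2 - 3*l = (l + 3)*(l^2 - l) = (l - 1)*(l + 3)*(l)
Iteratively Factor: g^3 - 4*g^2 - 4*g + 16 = (g + 2)*(g^2 - 6*g + 8) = (g - 4)*(g + 2)*(g - 2)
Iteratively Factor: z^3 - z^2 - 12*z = (z)*(z^2 - z - 12) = z*(z - 4)*(z + 3)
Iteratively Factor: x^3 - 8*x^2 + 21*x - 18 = (x - 2)*(x^2 - 6*x + 9) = (x - 3)*(x - 2)*(x - 3)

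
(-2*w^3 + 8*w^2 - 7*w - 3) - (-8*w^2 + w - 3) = -2*w^3 + 16*w^2 - 8*w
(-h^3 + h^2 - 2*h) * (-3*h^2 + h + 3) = 3*h^5 - 4*h^4 + 4*h^3 + h^2 - 6*h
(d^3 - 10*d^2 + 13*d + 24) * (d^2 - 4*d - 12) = d^5 - 14*d^4 + 41*d^3 + 92*d^2 - 252*d - 288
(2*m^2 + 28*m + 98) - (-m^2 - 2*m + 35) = 3*m^2 + 30*m + 63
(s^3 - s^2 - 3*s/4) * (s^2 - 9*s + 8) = s^5 - 10*s^4 + 65*s^3/4 - 5*s^2/4 - 6*s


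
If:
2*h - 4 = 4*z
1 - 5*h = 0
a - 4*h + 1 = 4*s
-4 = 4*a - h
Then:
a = -19/20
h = 1/5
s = -3/16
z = -9/10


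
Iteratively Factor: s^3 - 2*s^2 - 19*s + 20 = (s + 4)*(s^2 - 6*s + 5) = (s - 1)*(s + 4)*(s - 5)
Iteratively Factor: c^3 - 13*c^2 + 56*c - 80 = (c - 5)*(c^2 - 8*c + 16) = (c - 5)*(c - 4)*(c - 4)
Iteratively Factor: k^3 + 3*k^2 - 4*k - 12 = (k - 2)*(k^2 + 5*k + 6) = (k - 2)*(k + 3)*(k + 2)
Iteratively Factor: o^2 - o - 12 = (o + 3)*(o - 4)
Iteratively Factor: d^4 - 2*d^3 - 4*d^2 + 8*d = (d)*(d^3 - 2*d^2 - 4*d + 8) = d*(d + 2)*(d^2 - 4*d + 4) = d*(d - 2)*(d + 2)*(d - 2)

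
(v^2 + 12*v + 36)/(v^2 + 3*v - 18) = (v + 6)/(v - 3)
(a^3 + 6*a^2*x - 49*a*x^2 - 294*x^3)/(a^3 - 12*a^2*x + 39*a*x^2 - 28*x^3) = (a^2 + 13*a*x + 42*x^2)/(a^2 - 5*a*x + 4*x^2)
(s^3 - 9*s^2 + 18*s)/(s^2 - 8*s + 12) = s*(s - 3)/(s - 2)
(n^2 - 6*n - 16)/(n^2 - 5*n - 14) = (n - 8)/(n - 7)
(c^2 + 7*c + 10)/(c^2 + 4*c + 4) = (c + 5)/(c + 2)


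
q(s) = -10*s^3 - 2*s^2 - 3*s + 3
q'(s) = -30*s^2 - 4*s - 3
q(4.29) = -836.21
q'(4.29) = -572.28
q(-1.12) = 17.90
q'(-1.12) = -36.15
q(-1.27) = 24.07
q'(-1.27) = -46.31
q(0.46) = 0.22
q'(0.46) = -11.19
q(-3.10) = 290.99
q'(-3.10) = -278.90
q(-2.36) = 130.38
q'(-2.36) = -160.65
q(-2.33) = 125.63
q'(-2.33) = -156.55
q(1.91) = -79.70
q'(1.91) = -120.08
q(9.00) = -7476.00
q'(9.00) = -2469.00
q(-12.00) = 17031.00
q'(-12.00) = -4275.00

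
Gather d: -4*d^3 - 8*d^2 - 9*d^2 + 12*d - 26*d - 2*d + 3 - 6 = -4*d^3 - 17*d^2 - 16*d - 3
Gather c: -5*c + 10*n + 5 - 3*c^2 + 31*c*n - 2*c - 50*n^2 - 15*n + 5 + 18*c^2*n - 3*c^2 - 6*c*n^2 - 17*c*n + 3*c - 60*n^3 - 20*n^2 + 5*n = c^2*(18*n - 6) + c*(-6*n^2 + 14*n - 4) - 60*n^3 - 70*n^2 + 10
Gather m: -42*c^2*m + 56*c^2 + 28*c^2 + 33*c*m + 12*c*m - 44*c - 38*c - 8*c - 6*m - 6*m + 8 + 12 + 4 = 84*c^2 - 90*c + m*(-42*c^2 + 45*c - 12) + 24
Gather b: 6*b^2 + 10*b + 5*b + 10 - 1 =6*b^2 + 15*b + 9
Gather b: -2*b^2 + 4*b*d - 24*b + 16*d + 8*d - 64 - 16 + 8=-2*b^2 + b*(4*d - 24) + 24*d - 72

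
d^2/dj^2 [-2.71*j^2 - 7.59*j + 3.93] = -5.42000000000000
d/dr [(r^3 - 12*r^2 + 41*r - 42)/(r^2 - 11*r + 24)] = (r^2 - 16*r + 58)/(r^2 - 16*r + 64)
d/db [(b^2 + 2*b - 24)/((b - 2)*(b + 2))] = 2*(-b^2 + 20*b - 4)/(b^4 - 8*b^2 + 16)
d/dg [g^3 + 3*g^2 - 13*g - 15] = 3*g^2 + 6*g - 13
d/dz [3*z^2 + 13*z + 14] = 6*z + 13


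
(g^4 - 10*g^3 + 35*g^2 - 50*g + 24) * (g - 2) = g^5 - 12*g^4 + 55*g^3 - 120*g^2 + 124*g - 48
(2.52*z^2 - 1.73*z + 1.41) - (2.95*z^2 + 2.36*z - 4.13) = -0.43*z^2 - 4.09*z + 5.54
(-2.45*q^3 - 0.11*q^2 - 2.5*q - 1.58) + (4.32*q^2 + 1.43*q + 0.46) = -2.45*q^3 + 4.21*q^2 - 1.07*q - 1.12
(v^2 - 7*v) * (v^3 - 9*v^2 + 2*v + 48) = v^5 - 16*v^4 + 65*v^3 + 34*v^2 - 336*v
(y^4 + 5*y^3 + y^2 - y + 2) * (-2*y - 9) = -2*y^5 - 19*y^4 - 47*y^3 - 7*y^2 + 5*y - 18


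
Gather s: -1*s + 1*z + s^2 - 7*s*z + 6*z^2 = s^2 + s*(-7*z - 1) + 6*z^2 + z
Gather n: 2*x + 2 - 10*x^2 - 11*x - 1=-10*x^2 - 9*x + 1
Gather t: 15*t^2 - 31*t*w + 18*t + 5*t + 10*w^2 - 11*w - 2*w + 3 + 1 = 15*t^2 + t*(23 - 31*w) + 10*w^2 - 13*w + 4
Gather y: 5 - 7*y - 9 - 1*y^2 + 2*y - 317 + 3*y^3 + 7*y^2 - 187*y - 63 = 3*y^3 + 6*y^2 - 192*y - 384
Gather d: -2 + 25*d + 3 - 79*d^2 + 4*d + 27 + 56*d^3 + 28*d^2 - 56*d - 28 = 56*d^3 - 51*d^2 - 27*d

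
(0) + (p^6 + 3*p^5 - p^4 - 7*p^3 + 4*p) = p^6 + 3*p^5 - p^4 - 7*p^3 + 4*p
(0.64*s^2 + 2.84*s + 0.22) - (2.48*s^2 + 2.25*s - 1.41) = -1.84*s^2 + 0.59*s + 1.63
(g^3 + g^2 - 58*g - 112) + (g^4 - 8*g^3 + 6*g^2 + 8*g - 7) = g^4 - 7*g^3 + 7*g^2 - 50*g - 119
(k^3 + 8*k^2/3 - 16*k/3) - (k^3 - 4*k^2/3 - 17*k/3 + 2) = 4*k^2 + k/3 - 2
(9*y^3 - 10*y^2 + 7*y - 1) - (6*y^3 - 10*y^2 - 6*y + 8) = 3*y^3 + 13*y - 9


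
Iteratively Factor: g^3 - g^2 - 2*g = (g - 2)*(g^2 + g) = (g - 2)*(g + 1)*(g)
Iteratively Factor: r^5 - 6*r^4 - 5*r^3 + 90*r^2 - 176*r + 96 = (r + 4)*(r^4 - 10*r^3 + 35*r^2 - 50*r + 24) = (r - 2)*(r + 4)*(r^3 - 8*r^2 + 19*r - 12) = (r - 2)*(r - 1)*(r + 4)*(r^2 - 7*r + 12) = (r - 3)*(r - 2)*(r - 1)*(r + 4)*(r - 4)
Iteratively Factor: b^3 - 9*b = (b)*(b^2 - 9) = b*(b + 3)*(b - 3)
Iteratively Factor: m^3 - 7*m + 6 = (m + 3)*(m^2 - 3*m + 2) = (m - 1)*(m + 3)*(m - 2)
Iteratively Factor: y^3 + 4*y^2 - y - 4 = (y + 4)*(y^2 - 1) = (y + 1)*(y + 4)*(y - 1)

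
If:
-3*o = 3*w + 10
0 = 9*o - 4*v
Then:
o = -w - 10/3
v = -9*w/4 - 15/2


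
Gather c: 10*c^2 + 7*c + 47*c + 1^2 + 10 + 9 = 10*c^2 + 54*c + 20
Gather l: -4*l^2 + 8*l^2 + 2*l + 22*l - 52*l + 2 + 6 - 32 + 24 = 4*l^2 - 28*l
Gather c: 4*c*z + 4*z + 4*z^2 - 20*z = 4*c*z + 4*z^2 - 16*z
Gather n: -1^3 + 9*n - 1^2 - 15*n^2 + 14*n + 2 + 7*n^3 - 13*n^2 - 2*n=7*n^3 - 28*n^2 + 21*n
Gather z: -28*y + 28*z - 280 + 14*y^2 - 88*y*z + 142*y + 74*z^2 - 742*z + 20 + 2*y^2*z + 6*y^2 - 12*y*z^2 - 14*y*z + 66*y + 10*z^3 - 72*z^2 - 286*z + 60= 20*y^2 + 180*y + 10*z^3 + z^2*(2 - 12*y) + z*(2*y^2 - 102*y - 1000) - 200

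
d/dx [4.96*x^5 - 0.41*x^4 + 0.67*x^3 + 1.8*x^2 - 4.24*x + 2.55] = 24.8*x^4 - 1.64*x^3 + 2.01*x^2 + 3.6*x - 4.24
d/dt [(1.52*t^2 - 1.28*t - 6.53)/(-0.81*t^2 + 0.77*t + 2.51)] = (0.133599999999999*t^2 - 2.9482*t + 1.8153)/(0.6561*t^4 - 1.2474*t^3 - 3.4733*t^2 + 3.8654*t + 6.3001)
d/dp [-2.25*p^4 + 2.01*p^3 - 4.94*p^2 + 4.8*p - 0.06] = -9.0*p^3 + 6.03*p^2 - 9.88*p + 4.8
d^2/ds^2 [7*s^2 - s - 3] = 14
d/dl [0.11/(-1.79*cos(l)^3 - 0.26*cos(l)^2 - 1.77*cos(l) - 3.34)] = (0.5907*sin(l)^2 - 0.0572*cos(l) - 0.7854)*sin(l)/(1.79*cos(l)^3 + 0.26*cos(l)^2 + 1.77*cos(l) + 3.34)^2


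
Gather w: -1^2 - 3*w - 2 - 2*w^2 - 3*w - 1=-2*w^2 - 6*w - 4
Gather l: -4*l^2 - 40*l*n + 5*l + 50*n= -4*l^2 + l*(5 - 40*n) + 50*n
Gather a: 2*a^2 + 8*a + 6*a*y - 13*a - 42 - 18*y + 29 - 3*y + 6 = 2*a^2 + a*(6*y - 5) - 21*y - 7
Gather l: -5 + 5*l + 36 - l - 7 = 4*l + 24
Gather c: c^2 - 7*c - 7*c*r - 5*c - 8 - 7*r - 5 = c^2 + c*(-7*r - 12) - 7*r - 13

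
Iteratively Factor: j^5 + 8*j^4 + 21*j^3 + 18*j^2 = (j + 3)*(j^4 + 5*j^3 + 6*j^2) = (j + 2)*(j + 3)*(j^3 + 3*j^2) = j*(j + 2)*(j + 3)*(j^2 + 3*j) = j^2*(j + 2)*(j + 3)*(j + 3)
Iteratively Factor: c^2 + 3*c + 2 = (c + 1)*(c + 2)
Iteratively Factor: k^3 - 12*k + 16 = (k - 2)*(k^2 + 2*k - 8) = (k - 2)*(k + 4)*(k - 2)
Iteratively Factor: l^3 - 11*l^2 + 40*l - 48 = (l - 4)*(l^2 - 7*l + 12) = (l - 4)*(l - 3)*(l - 4)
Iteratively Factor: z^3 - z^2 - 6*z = (z)*(z^2 - z - 6) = z*(z - 3)*(z + 2)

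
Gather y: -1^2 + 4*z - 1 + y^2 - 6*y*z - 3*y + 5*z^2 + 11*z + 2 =y^2 + y*(-6*z - 3) + 5*z^2 + 15*z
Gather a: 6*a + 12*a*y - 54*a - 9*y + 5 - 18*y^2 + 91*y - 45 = a*(12*y - 48) - 18*y^2 + 82*y - 40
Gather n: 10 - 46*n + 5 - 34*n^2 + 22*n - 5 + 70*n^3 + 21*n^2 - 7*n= 70*n^3 - 13*n^2 - 31*n + 10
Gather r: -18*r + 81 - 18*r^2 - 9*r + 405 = -18*r^2 - 27*r + 486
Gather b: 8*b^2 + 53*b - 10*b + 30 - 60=8*b^2 + 43*b - 30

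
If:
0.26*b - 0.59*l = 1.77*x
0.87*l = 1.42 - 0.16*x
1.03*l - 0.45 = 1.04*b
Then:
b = 1.25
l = 1.70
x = -0.38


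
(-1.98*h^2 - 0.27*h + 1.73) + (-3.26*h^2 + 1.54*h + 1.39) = -5.24*h^2 + 1.27*h + 3.12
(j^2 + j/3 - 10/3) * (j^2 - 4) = j^4 + j^3/3 - 22*j^2/3 - 4*j/3 + 40/3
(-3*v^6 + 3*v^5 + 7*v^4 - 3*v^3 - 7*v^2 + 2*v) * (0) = 0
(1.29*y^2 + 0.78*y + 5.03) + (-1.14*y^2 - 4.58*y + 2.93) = 0.15*y^2 - 3.8*y + 7.96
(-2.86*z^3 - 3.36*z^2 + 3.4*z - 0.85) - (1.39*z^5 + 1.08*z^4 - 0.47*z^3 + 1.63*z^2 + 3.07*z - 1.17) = -1.39*z^5 - 1.08*z^4 - 2.39*z^3 - 4.99*z^2 + 0.33*z + 0.32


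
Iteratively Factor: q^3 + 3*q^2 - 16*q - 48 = (q - 4)*(q^2 + 7*q + 12) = (q - 4)*(q + 4)*(q + 3)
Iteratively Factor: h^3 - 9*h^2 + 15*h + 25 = (h - 5)*(h^2 - 4*h - 5) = (h - 5)^2*(h + 1)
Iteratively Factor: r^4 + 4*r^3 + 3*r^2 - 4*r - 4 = (r - 1)*(r^3 + 5*r^2 + 8*r + 4) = (r - 1)*(r + 1)*(r^2 + 4*r + 4) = (r - 1)*(r + 1)*(r + 2)*(r + 2)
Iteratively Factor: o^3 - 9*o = (o)*(o^2 - 9) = o*(o - 3)*(o + 3)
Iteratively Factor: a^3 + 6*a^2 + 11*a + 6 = (a + 2)*(a^2 + 4*a + 3) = (a + 2)*(a + 3)*(a + 1)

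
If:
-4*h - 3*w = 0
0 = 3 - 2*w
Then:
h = -9/8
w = 3/2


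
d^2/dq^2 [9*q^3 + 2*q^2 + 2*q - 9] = 54*q + 4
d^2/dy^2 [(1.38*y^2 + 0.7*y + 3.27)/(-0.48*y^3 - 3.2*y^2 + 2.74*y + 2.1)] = (-0.635904*y^6 - 0.967679999999987*y^5 - 26.381952*y^4 - 140.21504*y^3 - 239.213376*y^2 + 124.0272*y - 97.164504)/(0.110592*y^9 + 2.21184*y^8 + 12.851712*y^7 + 6.06464000000001*y^6 - 92.715456*y^5 + 24.13248*y^4 + 96.256376*y^3 - 4.96188000000001*y^2 - 36.2502*y - 9.261)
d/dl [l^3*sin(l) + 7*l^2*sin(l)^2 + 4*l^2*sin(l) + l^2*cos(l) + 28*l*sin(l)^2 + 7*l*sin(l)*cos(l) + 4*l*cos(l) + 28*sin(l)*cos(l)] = l^3*cos(l) + 2*l^2*sin(l) + 7*l^2*sin(2*l) + 4*l^2*cos(l) + 4*l*sin(l) + 28*l*sin(2*l) + 2*l*cos(l) + 7*l + 7*sin(2*l)/2 + 4*cos(l) + 14*cos(2*l) + 14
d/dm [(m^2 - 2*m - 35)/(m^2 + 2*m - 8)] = 2*(2*m^2 + 27*m + 43)/(m^4 + 4*m^3 - 12*m^2 - 32*m + 64)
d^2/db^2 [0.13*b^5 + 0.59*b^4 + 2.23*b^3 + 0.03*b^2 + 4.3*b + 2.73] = 2.6*b^3 + 7.08*b^2 + 13.38*b + 0.06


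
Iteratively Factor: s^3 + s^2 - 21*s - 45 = (s - 5)*(s^2 + 6*s + 9) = (s - 5)*(s + 3)*(s + 3)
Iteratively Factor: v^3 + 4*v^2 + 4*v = (v + 2)*(v^2 + 2*v) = (v + 2)^2*(v)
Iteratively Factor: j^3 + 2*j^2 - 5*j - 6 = (j + 1)*(j^2 + j - 6) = (j + 1)*(j + 3)*(j - 2)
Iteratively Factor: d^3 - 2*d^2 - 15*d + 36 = (d - 3)*(d^2 + d - 12) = (d - 3)^2*(d + 4)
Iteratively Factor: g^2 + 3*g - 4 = (g - 1)*(g + 4)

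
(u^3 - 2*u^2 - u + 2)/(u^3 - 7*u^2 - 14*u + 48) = (u^2 - 1)/(u^2 - 5*u - 24)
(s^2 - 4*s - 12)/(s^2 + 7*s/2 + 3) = 2*(s - 6)/(2*s + 3)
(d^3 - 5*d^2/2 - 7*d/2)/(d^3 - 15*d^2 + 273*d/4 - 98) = 2*d*(d + 1)/(2*d^2 - 23*d + 56)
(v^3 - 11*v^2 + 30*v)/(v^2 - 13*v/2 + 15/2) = 2*v*(v - 6)/(2*v - 3)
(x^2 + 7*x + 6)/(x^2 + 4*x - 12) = (x + 1)/(x - 2)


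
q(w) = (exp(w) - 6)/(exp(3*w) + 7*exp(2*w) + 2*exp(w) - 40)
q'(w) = (exp(w) - 6)*(-3*exp(3*w) - 14*exp(2*w) - 2*exp(w))/(exp(3*w) + 7*exp(2*w) + 2*exp(w) - 40)^2 + exp(w)/(exp(3*w) + 7*exp(2*w) + 2*exp(w) - 40)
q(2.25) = 0.00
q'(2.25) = 0.00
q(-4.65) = 0.15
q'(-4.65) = -0.00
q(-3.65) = 0.15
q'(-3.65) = -0.00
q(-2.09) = 0.15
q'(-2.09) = -0.00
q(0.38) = 0.24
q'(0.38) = 0.45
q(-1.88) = 0.15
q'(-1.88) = -0.00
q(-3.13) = 0.15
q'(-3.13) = -0.00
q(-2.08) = 0.15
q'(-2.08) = -0.00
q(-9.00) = 0.15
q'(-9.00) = 0.00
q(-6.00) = 0.15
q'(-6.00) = 0.00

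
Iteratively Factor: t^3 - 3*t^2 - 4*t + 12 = (t + 2)*(t^2 - 5*t + 6) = (t - 3)*(t + 2)*(t - 2)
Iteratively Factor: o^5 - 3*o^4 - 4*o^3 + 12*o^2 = (o + 2)*(o^4 - 5*o^3 + 6*o^2) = (o - 3)*(o + 2)*(o^3 - 2*o^2) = o*(o - 3)*(o + 2)*(o^2 - 2*o) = o*(o - 3)*(o - 2)*(o + 2)*(o)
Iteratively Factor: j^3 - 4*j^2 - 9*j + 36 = (j + 3)*(j^2 - 7*j + 12) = (j - 3)*(j + 3)*(j - 4)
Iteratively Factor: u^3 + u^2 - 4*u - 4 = (u + 2)*(u^2 - u - 2) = (u - 2)*(u + 2)*(u + 1)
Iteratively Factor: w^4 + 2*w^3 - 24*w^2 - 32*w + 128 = (w - 2)*(w^3 + 4*w^2 - 16*w - 64) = (w - 2)*(w + 4)*(w^2 - 16) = (w - 4)*(w - 2)*(w + 4)*(w + 4)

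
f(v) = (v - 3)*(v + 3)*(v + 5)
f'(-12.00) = 303.00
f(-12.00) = -945.00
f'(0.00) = -9.00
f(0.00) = -45.00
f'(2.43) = 33.01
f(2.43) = -23.00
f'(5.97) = 157.62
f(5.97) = 292.25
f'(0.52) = -2.99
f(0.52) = -48.19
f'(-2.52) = -15.15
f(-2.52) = -6.57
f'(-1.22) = -16.73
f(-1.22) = -28.39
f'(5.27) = 127.02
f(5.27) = 192.80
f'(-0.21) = -10.97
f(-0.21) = -42.90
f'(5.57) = 139.77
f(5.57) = 232.80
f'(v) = (v - 3)*(v + 3) + (v - 3)*(v + 5) + (v + 3)*(v + 5)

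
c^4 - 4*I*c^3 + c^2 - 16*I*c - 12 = (c - 3*I)*(c - 2*I)*(c - I)*(c + 2*I)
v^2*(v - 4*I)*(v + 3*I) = v^4 - I*v^3 + 12*v^2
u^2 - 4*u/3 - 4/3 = (u - 2)*(u + 2/3)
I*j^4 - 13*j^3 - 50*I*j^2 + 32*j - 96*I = (j + 4*I)^2*(j + 6*I)*(I*j + 1)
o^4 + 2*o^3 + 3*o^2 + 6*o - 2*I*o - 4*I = (o + 2)*(o - I)^2*(o + 2*I)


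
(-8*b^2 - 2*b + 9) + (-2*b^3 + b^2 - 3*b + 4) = -2*b^3 - 7*b^2 - 5*b + 13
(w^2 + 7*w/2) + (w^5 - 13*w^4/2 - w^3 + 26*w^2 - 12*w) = w^5 - 13*w^4/2 - w^3 + 27*w^2 - 17*w/2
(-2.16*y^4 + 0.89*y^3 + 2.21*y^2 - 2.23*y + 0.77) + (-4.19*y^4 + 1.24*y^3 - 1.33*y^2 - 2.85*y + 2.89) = -6.35*y^4 + 2.13*y^3 + 0.88*y^2 - 5.08*y + 3.66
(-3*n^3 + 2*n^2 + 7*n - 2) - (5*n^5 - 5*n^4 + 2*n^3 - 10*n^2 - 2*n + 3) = -5*n^5 + 5*n^4 - 5*n^3 + 12*n^2 + 9*n - 5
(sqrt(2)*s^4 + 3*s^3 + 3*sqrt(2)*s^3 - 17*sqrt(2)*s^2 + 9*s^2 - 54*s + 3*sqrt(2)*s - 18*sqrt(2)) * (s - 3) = sqrt(2)*s^5 + 3*s^4 - 26*sqrt(2)*s^3 - 81*s^2 + 54*sqrt(2)*s^2 - 27*sqrt(2)*s + 162*s + 54*sqrt(2)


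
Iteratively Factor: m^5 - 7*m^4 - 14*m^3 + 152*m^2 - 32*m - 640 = (m - 5)*(m^4 - 2*m^3 - 24*m^2 + 32*m + 128) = (m - 5)*(m - 4)*(m^3 + 2*m^2 - 16*m - 32) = (m - 5)*(m - 4)*(m + 4)*(m^2 - 2*m - 8) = (m - 5)*(m - 4)*(m + 2)*(m + 4)*(m - 4)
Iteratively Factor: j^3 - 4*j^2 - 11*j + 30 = (j - 2)*(j^2 - 2*j - 15) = (j - 2)*(j + 3)*(j - 5)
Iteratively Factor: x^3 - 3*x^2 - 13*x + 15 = (x - 1)*(x^2 - 2*x - 15) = (x - 5)*(x - 1)*(x + 3)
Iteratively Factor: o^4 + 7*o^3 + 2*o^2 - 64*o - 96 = (o + 2)*(o^3 + 5*o^2 - 8*o - 48) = (o + 2)*(o + 4)*(o^2 + o - 12) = (o + 2)*(o + 4)^2*(o - 3)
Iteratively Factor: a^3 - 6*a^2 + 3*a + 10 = (a + 1)*(a^2 - 7*a + 10) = (a - 5)*(a + 1)*(a - 2)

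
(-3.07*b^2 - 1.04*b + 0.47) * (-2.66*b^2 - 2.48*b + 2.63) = 8.1662*b^4 + 10.38*b^3 - 6.7451*b^2 - 3.9008*b + 1.2361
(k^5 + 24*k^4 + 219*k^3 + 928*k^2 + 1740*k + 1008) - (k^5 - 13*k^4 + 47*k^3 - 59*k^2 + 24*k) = 37*k^4 + 172*k^3 + 987*k^2 + 1716*k + 1008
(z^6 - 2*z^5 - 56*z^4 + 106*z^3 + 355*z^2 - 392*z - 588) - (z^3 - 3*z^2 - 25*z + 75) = z^6 - 2*z^5 - 56*z^4 + 105*z^3 + 358*z^2 - 367*z - 663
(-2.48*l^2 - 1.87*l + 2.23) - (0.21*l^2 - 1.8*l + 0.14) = -2.69*l^2 - 0.0700000000000001*l + 2.09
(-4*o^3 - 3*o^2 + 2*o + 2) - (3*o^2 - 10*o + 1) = -4*o^3 - 6*o^2 + 12*o + 1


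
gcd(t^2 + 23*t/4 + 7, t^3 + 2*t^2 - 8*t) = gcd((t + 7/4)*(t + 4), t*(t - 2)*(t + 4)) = t + 4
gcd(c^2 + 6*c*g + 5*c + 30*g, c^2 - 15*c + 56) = 1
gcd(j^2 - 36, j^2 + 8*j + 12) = j + 6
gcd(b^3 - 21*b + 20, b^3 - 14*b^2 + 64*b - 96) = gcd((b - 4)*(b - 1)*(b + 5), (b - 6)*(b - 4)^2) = b - 4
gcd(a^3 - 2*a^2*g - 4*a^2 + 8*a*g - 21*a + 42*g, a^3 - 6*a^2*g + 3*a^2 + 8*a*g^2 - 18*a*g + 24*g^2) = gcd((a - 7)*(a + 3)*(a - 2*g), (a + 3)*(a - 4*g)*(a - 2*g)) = a^2 - 2*a*g + 3*a - 6*g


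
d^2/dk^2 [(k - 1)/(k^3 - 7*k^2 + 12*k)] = 6*(k^5 - 9*k^4 + 31*k^3 - 61*k^2 + 84*k - 48)/(k^3*(k^6 - 21*k^5 + 183*k^4 - 847*k^3 + 2196*k^2 - 3024*k + 1728))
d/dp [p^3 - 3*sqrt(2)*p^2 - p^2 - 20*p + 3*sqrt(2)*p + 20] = 3*p^2 - 6*sqrt(2)*p - 2*p - 20 + 3*sqrt(2)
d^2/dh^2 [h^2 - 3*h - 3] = 2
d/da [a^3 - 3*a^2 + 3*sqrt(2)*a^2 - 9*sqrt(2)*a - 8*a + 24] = 3*a^2 - 6*a + 6*sqrt(2)*a - 9*sqrt(2) - 8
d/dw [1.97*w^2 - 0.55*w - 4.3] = 3.94*w - 0.55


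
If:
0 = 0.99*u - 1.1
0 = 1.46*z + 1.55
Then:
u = 1.11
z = -1.06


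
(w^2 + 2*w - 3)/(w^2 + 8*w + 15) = (w - 1)/(w + 5)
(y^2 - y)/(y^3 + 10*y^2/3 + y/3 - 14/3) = 3*y/(3*y^2 + 13*y + 14)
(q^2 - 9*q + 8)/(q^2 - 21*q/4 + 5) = 4*(q^2 - 9*q + 8)/(4*q^2 - 21*q + 20)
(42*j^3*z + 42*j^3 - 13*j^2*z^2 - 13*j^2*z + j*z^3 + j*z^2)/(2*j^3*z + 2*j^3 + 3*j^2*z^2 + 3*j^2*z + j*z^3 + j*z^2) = (42*j^2 - 13*j*z + z^2)/(2*j^2 + 3*j*z + z^2)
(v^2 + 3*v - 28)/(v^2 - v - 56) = (v - 4)/(v - 8)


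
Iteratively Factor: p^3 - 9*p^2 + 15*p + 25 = (p - 5)*(p^2 - 4*p - 5) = (p - 5)^2*(p + 1)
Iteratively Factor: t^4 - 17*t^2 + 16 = (t - 4)*(t^3 + 4*t^2 - t - 4) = (t - 4)*(t + 1)*(t^2 + 3*t - 4) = (t - 4)*(t - 1)*(t + 1)*(t + 4)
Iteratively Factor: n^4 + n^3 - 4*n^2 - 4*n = (n - 2)*(n^3 + 3*n^2 + 2*n) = (n - 2)*(n + 1)*(n^2 + 2*n) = (n - 2)*(n + 1)*(n + 2)*(n)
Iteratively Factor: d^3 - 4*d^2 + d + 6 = (d + 1)*(d^2 - 5*d + 6) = (d - 2)*(d + 1)*(d - 3)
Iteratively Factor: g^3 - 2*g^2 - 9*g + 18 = (g + 3)*(g^2 - 5*g + 6) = (g - 3)*(g + 3)*(g - 2)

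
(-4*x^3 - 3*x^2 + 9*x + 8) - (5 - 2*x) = -4*x^3 - 3*x^2 + 11*x + 3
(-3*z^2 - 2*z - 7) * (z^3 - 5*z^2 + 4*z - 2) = -3*z^5 + 13*z^4 - 9*z^3 + 33*z^2 - 24*z + 14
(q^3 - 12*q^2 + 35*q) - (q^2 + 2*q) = q^3 - 13*q^2 + 33*q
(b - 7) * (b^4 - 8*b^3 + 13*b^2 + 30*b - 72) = b^5 - 15*b^4 + 69*b^3 - 61*b^2 - 282*b + 504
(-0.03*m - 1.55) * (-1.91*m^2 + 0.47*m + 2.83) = 0.0573*m^3 + 2.9464*m^2 - 0.8134*m - 4.3865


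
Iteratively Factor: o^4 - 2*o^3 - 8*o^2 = (o + 2)*(o^3 - 4*o^2) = o*(o + 2)*(o^2 - 4*o) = o^2*(o + 2)*(o - 4)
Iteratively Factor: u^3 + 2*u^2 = (u)*(u^2 + 2*u) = u^2*(u + 2)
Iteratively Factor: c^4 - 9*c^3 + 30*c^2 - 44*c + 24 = (c - 2)*(c^3 - 7*c^2 + 16*c - 12) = (c - 3)*(c - 2)*(c^2 - 4*c + 4) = (c - 3)*(c - 2)^2*(c - 2)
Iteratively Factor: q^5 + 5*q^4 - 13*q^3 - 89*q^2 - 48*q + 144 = (q + 3)*(q^4 + 2*q^3 - 19*q^2 - 32*q + 48) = (q - 1)*(q + 3)*(q^3 + 3*q^2 - 16*q - 48) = (q - 1)*(q + 3)^2*(q^2 - 16) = (q - 4)*(q - 1)*(q + 3)^2*(q + 4)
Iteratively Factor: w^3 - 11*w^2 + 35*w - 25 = (w - 5)*(w^2 - 6*w + 5) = (w - 5)*(w - 1)*(w - 5)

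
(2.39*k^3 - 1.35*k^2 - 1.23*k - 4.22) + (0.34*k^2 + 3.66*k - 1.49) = 2.39*k^3 - 1.01*k^2 + 2.43*k - 5.71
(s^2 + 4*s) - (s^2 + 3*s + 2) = s - 2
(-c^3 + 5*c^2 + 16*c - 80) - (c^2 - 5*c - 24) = -c^3 + 4*c^2 + 21*c - 56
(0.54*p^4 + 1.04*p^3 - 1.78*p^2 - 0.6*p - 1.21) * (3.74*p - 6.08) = 2.0196*p^5 + 0.6064*p^4 - 12.9804*p^3 + 8.5784*p^2 - 0.877400000000001*p + 7.3568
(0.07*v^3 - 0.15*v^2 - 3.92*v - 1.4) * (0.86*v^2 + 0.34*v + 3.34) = 0.0602*v^5 - 0.1052*v^4 - 3.1884*v^3 - 3.0378*v^2 - 13.5688*v - 4.676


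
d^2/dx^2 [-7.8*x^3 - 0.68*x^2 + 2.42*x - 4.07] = -46.8*x - 1.36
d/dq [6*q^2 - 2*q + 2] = 12*q - 2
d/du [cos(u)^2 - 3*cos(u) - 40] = (3 - 2*cos(u))*sin(u)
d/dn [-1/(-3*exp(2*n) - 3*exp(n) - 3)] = (-2*exp(n) - 1)*exp(n)/(3*(exp(2*n) + exp(n) + 1)^2)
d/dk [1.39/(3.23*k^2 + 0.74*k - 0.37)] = (-8.9794*k - 1.0286)/(3.23*k^2 + 0.74*k - 0.37)^2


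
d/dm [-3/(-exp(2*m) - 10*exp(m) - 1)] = 6*(-exp(m) - 5)*exp(m)/(exp(2*m) + 10*exp(m) + 1)^2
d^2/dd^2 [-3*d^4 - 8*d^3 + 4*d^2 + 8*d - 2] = -36*d^2 - 48*d + 8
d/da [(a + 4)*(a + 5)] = 2*a + 9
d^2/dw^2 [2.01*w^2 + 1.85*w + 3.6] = 4.02000000000000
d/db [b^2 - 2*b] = 2*b - 2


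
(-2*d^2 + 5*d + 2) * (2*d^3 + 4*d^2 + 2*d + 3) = -4*d^5 + 2*d^4 + 20*d^3 + 12*d^2 + 19*d + 6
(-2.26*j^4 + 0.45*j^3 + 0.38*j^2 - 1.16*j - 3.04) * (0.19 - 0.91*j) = 2.0566*j^5 - 0.8389*j^4 - 0.2603*j^3 + 1.1278*j^2 + 2.546*j - 0.5776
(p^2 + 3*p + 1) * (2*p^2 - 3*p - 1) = 2*p^4 + 3*p^3 - 8*p^2 - 6*p - 1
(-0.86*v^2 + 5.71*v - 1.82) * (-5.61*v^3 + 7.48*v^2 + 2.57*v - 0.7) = 4.8246*v^5 - 38.4659*v^4 + 50.7108*v^3 + 1.6631*v^2 - 8.6744*v + 1.274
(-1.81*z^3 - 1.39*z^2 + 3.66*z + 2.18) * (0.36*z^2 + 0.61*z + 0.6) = -0.6516*z^5 - 1.6045*z^4 - 0.6163*z^3 + 2.1834*z^2 + 3.5258*z + 1.308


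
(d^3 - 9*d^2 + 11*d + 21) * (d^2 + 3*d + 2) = d^5 - 6*d^4 - 14*d^3 + 36*d^2 + 85*d + 42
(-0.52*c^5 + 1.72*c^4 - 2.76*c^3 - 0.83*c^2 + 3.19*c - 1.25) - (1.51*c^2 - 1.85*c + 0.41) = -0.52*c^5 + 1.72*c^4 - 2.76*c^3 - 2.34*c^2 + 5.04*c - 1.66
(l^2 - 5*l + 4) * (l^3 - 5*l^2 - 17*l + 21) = l^5 - 10*l^4 + 12*l^3 + 86*l^2 - 173*l + 84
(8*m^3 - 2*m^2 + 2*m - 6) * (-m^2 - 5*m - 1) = -8*m^5 - 38*m^4 - 2*m^2 + 28*m + 6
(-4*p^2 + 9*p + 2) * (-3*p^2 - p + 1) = 12*p^4 - 23*p^3 - 19*p^2 + 7*p + 2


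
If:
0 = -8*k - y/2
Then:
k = -y/16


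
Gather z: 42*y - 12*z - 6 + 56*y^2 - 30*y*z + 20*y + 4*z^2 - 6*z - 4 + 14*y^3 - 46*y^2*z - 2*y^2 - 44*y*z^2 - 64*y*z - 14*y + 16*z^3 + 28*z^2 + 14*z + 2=14*y^3 + 54*y^2 + 48*y + 16*z^3 + z^2*(32 - 44*y) + z*(-46*y^2 - 94*y - 4) - 8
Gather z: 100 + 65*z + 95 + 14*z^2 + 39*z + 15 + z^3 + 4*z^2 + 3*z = z^3 + 18*z^2 + 107*z + 210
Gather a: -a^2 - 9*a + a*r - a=-a^2 + a*(r - 10)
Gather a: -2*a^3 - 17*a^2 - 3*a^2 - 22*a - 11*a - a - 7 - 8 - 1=-2*a^3 - 20*a^2 - 34*a - 16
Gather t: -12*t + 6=6 - 12*t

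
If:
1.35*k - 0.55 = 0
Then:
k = 0.41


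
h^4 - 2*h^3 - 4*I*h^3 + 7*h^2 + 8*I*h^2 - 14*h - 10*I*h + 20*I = (h - 2)*(h - 5*I)*(h - I)*(h + 2*I)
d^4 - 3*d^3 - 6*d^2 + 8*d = d*(d - 4)*(d - 1)*(d + 2)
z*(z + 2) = z^2 + 2*z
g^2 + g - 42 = (g - 6)*(g + 7)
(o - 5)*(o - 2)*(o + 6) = o^3 - o^2 - 32*o + 60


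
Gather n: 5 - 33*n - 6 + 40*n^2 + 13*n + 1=40*n^2 - 20*n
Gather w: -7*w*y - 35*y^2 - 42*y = -7*w*y - 35*y^2 - 42*y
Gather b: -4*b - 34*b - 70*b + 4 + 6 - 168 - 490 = -108*b - 648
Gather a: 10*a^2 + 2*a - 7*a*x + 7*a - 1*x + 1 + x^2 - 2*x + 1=10*a^2 + a*(9 - 7*x) + x^2 - 3*x + 2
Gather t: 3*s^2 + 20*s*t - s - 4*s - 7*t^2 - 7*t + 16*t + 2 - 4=3*s^2 - 5*s - 7*t^2 + t*(20*s + 9) - 2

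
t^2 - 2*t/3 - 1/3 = (t - 1)*(t + 1/3)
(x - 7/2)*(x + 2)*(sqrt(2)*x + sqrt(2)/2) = sqrt(2)*x^3 - sqrt(2)*x^2 - 31*sqrt(2)*x/4 - 7*sqrt(2)/2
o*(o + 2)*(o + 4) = o^3 + 6*o^2 + 8*o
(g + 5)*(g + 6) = g^2 + 11*g + 30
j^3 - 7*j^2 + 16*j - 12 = (j - 3)*(j - 2)^2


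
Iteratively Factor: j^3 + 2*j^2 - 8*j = (j + 4)*(j^2 - 2*j) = j*(j + 4)*(j - 2)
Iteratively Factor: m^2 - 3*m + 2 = (m - 1)*(m - 2)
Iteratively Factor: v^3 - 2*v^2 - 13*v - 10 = (v + 1)*(v^2 - 3*v - 10) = (v + 1)*(v + 2)*(v - 5)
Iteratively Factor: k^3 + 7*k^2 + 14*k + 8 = (k + 1)*(k^2 + 6*k + 8) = (k + 1)*(k + 4)*(k + 2)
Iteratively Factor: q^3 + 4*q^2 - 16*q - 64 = (q - 4)*(q^2 + 8*q + 16) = (q - 4)*(q + 4)*(q + 4)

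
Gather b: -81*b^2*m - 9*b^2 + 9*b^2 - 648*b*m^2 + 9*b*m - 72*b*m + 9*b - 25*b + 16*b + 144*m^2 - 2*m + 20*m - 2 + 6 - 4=-81*b^2*m + b*(-648*m^2 - 63*m) + 144*m^2 + 18*m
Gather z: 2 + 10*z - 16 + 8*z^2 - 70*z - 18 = 8*z^2 - 60*z - 32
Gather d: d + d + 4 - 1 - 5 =2*d - 2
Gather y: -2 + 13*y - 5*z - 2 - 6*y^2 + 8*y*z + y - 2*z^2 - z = -6*y^2 + y*(8*z + 14) - 2*z^2 - 6*z - 4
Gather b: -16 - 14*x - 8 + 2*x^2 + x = 2*x^2 - 13*x - 24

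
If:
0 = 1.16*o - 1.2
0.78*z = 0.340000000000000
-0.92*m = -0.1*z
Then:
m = 0.05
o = 1.03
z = 0.44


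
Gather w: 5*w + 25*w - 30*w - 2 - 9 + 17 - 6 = 0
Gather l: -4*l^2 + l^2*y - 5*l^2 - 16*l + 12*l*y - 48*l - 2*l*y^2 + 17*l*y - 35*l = l^2*(y - 9) + l*(-2*y^2 + 29*y - 99)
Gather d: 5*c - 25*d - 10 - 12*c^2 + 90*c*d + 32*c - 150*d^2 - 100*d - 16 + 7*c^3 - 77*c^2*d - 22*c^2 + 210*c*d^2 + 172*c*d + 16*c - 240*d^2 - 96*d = 7*c^3 - 34*c^2 + 53*c + d^2*(210*c - 390) + d*(-77*c^2 + 262*c - 221) - 26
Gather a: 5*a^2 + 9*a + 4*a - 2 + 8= 5*a^2 + 13*a + 6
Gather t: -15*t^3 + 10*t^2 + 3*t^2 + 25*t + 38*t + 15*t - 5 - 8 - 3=-15*t^3 + 13*t^2 + 78*t - 16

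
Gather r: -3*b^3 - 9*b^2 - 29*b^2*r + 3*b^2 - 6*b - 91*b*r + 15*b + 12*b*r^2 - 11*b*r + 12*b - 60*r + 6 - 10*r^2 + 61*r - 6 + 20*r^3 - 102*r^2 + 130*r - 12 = -3*b^3 - 6*b^2 + 21*b + 20*r^3 + r^2*(12*b - 112) + r*(-29*b^2 - 102*b + 131) - 12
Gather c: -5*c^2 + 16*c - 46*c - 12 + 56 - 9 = -5*c^2 - 30*c + 35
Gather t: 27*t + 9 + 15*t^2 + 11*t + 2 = 15*t^2 + 38*t + 11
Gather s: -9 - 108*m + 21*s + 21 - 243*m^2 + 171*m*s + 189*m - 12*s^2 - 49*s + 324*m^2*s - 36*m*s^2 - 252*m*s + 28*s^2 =-243*m^2 + 81*m + s^2*(16 - 36*m) + s*(324*m^2 - 81*m - 28) + 12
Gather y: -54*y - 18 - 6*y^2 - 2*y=-6*y^2 - 56*y - 18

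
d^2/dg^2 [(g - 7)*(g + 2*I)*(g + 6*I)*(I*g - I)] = 12*I*g^2 + 48*g*(-1 - I) + 128 - 10*I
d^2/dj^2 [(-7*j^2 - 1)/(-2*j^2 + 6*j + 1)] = 6*(28*j^3 + 18*j^2 - 12*j + 15)/(8*j^6 - 72*j^5 + 204*j^4 - 144*j^3 - 102*j^2 - 18*j - 1)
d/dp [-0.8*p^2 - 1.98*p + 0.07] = -1.6*p - 1.98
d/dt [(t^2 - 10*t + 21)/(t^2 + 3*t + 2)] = (13*t^2 - 38*t - 83)/(t^4 + 6*t^3 + 13*t^2 + 12*t + 4)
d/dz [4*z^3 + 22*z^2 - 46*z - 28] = 12*z^2 + 44*z - 46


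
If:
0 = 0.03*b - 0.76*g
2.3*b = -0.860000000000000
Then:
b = -0.37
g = -0.01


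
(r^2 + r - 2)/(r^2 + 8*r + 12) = (r - 1)/(r + 6)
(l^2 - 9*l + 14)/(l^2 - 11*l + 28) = (l - 2)/(l - 4)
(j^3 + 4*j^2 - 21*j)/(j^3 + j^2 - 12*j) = (j + 7)/(j + 4)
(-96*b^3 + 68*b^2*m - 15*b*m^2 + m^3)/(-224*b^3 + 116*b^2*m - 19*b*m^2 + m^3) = (3*b - m)/(7*b - m)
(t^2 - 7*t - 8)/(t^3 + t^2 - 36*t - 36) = (t - 8)/(t^2 - 36)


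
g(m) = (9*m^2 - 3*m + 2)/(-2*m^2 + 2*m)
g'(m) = (4*m - 2)*(9*m^2 - 3*m + 2)/(-2*m^2 + 2*m)^2 + (18*m - 3)/(-2*m^2 + 2*m) = (3*m^2 + 2*m - 1)/(m^2*(m^2 - 2*m + 1))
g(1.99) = -8.04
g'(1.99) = 3.83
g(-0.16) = -7.30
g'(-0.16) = -36.09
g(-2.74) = -3.80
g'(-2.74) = 0.15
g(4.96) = -5.31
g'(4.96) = 0.21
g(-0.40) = -4.14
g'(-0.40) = -4.21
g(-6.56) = -4.12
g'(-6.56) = 0.05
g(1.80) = -8.94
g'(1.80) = 5.94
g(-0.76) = -3.54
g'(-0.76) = -0.44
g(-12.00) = -4.28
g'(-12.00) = 0.02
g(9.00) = -4.89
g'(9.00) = 0.05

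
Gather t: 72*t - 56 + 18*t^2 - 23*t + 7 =18*t^2 + 49*t - 49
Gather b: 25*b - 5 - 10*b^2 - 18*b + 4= -10*b^2 + 7*b - 1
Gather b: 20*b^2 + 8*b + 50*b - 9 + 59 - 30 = 20*b^2 + 58*b + 20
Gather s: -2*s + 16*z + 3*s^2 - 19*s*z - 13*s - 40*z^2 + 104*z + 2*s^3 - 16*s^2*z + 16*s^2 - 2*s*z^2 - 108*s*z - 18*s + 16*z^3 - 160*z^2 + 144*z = 2*s^3 + s^2*(19 - 16*z) + s*(-2*z^2 - 127*z - 33) + 16*z^3 - 200*z^2 + 264*z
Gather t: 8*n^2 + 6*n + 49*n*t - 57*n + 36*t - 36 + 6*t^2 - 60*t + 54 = 8*n^2 - 51*n + 6*t^2 + t*(49*n - 24) + 18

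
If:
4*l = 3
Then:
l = 3/4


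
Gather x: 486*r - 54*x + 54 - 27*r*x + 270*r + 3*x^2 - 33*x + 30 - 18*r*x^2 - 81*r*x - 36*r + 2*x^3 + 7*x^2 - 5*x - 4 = 720*r + 2*x^3 + x^2*(10 - 18*r) + x*(-108*r - 92) + 80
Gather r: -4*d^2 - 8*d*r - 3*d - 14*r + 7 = -4*d^2 - 3*d + r*(-8*d - 14) + 7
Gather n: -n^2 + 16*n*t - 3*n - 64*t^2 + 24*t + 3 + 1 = -n^2 + n*(16*t - 3) - 64*t^2 + 24*t + 4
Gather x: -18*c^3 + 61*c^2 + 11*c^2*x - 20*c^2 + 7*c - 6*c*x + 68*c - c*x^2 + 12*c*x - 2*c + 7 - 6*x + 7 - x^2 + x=-18*c^3 + 41*c^2 + 73*c + x^2*(-c - 1) + x*(11*c^2 + 6*c - 5) + 14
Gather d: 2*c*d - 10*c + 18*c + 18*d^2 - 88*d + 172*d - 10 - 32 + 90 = 8*c + 18*d^2 + d*(2*c + 84) + 48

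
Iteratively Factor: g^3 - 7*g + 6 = (g - 2)*(g^2 + 2*g - 3) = (g - 2)*(g + 3)*(g - 1)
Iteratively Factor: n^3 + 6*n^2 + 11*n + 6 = (n + 3)*(n^2 + 3*n + 2) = (n + 2)*(n + 3)*(n + 1)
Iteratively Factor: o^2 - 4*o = (o)*(o - 4)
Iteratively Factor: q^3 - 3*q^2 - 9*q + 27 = (q - 3)*(q^2 - 9) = (q - 3)^2*(q + 3)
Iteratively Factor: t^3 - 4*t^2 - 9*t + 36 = (t - 4)*(t^2 - 9) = (t - 4)*(t - 3)*(t + 3)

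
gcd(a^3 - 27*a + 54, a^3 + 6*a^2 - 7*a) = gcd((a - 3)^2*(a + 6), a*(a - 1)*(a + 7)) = 1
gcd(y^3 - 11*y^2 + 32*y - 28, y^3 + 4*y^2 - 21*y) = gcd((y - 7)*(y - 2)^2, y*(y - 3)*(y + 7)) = 1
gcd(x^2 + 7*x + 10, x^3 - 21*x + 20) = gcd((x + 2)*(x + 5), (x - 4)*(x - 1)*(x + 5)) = x + 5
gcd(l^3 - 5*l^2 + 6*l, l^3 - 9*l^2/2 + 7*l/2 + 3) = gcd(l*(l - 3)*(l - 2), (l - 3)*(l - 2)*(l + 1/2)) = l^2 - 5*l + 6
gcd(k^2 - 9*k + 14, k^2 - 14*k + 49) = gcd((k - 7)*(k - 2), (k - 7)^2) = k - 7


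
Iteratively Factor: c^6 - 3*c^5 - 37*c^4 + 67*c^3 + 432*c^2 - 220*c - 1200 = (c - 2)*(c^5 - c^4 - 39*c^3 - 11*c^2 + 410*c + 600) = (c - 2)*(c + 2)*(c^4 - 3*c^3 - 33*c^2 + 55*c + 300) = (c - 2)*(c + 2)*(c + 4)*(c^3 - 7*c^2 - 5*c + 75) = (c - 2)*(c + 2)*(c + 3)*(c + 4)*(c^2 - 10*c + 25) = (c - 5)*(c - 2)*(c + 2)*(c + 3)*(c + 4)*(c - 5)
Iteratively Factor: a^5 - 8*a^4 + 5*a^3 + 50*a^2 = (a + 2)*(a^4 - 10*a^3 + 25*a^2) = (a - 5)*(a + 2)*(a^3 - 5*a^2) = a*(a - 5)*(a + 2)*(a^2 - 5*a) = a^2*(a - 5)*(a + 2)*(a - 5)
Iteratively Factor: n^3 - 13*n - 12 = (n - 4)*(n^2 + 4*n + 3) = (n - 4)*(n + 3)*(n + 1)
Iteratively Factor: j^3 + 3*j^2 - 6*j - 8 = (j + 4)*(j^2 - j - 2) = (j - 2)*(j + 4)*(j + 1)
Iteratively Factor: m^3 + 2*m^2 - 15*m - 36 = (m + 3)*(m^2 - m - 12) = (m + 3)^2*(m - 4)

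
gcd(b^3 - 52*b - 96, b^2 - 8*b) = b - 8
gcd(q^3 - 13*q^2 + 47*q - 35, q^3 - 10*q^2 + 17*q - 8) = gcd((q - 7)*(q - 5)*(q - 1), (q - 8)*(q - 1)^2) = q - 1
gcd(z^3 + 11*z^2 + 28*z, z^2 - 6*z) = z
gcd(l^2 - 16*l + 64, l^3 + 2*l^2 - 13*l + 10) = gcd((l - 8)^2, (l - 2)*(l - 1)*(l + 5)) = 1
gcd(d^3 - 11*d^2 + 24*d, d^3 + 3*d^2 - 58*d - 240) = d - 8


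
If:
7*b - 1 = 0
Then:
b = 1/7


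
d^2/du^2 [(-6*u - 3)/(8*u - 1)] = -480/(8*u - 1)^3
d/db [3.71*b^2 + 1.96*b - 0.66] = 7.42*b + 1.96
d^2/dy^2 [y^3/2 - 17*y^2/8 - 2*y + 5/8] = 3*y - 17/4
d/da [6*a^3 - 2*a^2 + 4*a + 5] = 18*a^2 - 4*a + 4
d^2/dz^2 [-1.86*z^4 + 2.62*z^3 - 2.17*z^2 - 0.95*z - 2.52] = -22.32*z^2 + 15.72*z - 4.34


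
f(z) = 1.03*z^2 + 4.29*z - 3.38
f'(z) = 2.06*z + 4.29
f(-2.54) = -7.63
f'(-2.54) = -0.94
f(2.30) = 11.94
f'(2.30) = 9.03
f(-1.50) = -7.50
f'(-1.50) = 1.20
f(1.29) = 3.87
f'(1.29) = 6.95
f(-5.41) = 3.56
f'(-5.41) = -6.85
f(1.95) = 8.90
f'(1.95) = 8.31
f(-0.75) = -6.02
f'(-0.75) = 2.74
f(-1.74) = -7.73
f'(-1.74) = 0.71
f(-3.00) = -6.98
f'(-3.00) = -1.89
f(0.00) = -3.38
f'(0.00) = 4.29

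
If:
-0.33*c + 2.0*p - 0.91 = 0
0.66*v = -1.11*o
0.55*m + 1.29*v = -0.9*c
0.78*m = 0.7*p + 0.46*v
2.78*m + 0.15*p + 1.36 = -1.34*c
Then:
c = -3.00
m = 0.96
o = -1.00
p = -0.04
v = 1.68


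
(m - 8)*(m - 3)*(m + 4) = m^3 - 7*m^2 - 20*m + 96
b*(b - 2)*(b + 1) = b^3 - b^2 - 2*b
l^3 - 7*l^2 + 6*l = l*(l - 6)*(l - 1)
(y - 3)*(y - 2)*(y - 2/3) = y^3 - 17*y^2/3 + 28*y/3 - 4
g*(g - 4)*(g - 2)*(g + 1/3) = g^4 - 17*g^3/3 + 6*g^2 + 8*g/3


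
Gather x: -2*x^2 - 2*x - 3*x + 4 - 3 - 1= -2*x^2 - 5*x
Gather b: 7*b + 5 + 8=7*b + 13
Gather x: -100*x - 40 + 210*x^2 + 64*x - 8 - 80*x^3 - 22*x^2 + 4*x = -80*x^3 + 188*x^2 - 32*x - 48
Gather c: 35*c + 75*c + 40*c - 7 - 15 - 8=150*c - 30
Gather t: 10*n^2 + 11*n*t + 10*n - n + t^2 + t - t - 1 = 10*n^2 + 11*n*t + 9*n + t^2 - 1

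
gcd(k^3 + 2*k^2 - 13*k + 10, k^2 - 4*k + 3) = k - 1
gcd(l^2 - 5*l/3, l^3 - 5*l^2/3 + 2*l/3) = l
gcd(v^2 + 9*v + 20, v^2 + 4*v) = v + 4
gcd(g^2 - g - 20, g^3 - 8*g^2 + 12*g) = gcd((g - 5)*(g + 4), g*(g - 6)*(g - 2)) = 1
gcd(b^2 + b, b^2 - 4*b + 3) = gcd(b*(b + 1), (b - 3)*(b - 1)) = 1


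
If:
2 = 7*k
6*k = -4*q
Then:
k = 2/7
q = -3/7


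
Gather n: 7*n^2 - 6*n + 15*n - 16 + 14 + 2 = 7*n^2 + 9*n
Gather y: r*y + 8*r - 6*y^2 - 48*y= 8*r - 6*y^2 + y*(r - 48)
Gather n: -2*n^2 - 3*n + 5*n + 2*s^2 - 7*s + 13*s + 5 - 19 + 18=-2*n^2 + 2*n + 2*s^2 + 6*s + 4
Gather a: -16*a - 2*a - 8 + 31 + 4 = 27 - 18*a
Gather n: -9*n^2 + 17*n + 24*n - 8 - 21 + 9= -9*n^2 + 41*n - 20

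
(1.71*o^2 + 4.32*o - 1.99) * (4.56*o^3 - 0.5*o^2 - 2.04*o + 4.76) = 7.7976*o^5 + 18.8442*o^4 - 14.7228*o^3 + 0.321799999999999*o^2 + 24.6228*o - 9.4724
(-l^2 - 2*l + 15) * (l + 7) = -l^3 - 9*l^2 + l + 105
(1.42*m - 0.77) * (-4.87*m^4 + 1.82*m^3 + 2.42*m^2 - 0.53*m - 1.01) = -6.9154*m^5 + 6.3343*m^4 + 2.035*m^3 - 2.616*m^2 - 1.0261*m + 0.7777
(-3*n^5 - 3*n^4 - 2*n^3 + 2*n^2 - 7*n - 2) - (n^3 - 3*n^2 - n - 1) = -3*n^5 - 3*n^4 - 3*n^3 + 5*n^2 - 6*n - 1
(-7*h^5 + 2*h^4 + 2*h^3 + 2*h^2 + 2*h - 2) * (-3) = 21*h^5 - 6*h^4 - 6*h^3 - 6*h^2 - 6*h + 6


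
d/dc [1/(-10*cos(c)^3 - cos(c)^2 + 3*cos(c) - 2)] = (-30*cos(c)^2 - 2*cos(c) + 3)*sin(c)/(10*cos(c)^3 + cos(c)^2 - 3*cos(c) + 2)^2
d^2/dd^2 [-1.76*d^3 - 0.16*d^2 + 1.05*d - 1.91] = -10.56*d - 0.32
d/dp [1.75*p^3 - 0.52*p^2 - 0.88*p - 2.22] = 5.25*p^2 - 1.04*p - 0.88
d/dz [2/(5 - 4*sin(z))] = 8*cos(z)/(4*sin(z) - 5)^2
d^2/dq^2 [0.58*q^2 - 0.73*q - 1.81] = 1.16000000000000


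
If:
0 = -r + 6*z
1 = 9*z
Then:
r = 2/3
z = 1/9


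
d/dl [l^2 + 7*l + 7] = 2*l + 7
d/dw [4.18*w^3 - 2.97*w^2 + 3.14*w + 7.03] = 12.54*w^2 - 5.94*w + 3.14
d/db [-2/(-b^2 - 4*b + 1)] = 4*(-b - 2)/(b^2 + 4*b - 1)^2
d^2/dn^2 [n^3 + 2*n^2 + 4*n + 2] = 6*n + 4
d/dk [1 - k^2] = -2*k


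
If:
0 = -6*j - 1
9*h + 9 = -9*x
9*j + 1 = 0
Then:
No Solution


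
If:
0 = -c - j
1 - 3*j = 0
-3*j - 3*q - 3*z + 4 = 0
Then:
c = -1/3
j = 1/3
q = 1 - z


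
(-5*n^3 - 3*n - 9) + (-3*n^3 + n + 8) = -8*n^3 - 2*n - 1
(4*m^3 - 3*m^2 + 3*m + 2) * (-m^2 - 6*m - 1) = -4*m^5 - 21*m^4 + 11*m^3 - 17*m^2 - 15*m - 2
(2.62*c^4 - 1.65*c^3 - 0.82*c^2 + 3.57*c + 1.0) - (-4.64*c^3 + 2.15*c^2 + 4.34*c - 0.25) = 2.62*c^4 + 2.99*c^3 - 2.97*c^2 - 0.77*c + 1.25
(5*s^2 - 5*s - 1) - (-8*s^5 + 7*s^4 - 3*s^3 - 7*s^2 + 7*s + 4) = 8*s^5 - 7*s^4 + 3*s^3 + 12*s^2 - 12*s - 5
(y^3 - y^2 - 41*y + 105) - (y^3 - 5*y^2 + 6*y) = 4*y^2 - 47*y + 105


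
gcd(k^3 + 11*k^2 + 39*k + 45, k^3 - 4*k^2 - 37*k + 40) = k + 5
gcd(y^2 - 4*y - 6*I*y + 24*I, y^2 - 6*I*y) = y - 6*I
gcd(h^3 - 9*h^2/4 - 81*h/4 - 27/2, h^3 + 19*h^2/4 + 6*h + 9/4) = h^2 + 15*h/4 + 9/4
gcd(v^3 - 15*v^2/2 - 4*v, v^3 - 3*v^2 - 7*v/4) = v^2 + v/2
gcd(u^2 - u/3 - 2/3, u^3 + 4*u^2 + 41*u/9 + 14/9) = u + 2/3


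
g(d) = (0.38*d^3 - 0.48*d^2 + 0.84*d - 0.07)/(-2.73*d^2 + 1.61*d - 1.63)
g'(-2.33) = -0.13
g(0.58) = -0.20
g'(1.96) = -0.08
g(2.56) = -0.34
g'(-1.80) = -0.13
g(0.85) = -0.24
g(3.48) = -0.45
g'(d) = (5.46*d - 1.61)*(0.38*d^3 - 0.48*d^2 + 0.84*d - 0.07)/(-2.73*d^2 + 1.61*d - 1.63)^2 + (1.14*d^2 - 0.96*d + 0.84)/(-2.73*d^2 + 1.61*d - 1.63)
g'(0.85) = -0.06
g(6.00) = -0.77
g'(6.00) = -0.13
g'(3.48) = -0.12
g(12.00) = -1.59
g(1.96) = -0.29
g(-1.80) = 0.40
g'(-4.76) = -0.13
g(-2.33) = 0.47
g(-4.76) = 0.79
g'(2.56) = -0.10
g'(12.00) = -0.14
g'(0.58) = -0.22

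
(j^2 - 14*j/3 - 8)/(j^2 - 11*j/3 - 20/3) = (j - 6)/(j - 5)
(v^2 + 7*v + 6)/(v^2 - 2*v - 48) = (v + 1)/(v - 8)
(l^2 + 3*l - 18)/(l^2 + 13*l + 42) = (l - 3)/(l + 7)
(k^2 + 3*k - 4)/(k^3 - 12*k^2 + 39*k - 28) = (k + 4)/(k^2 - 11*k + 28)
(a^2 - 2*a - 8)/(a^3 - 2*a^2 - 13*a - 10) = (a - 4)/(a^2 - 4*a - 5)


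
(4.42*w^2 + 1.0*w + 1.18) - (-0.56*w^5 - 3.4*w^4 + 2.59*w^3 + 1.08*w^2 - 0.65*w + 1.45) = 0.56*w^5 + 3.4*w^4 - 2.59*w^3 + 3.34*w^2 + 1.65*w - 0.27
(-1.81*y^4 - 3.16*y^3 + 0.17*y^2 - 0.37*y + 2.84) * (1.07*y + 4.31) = -1.9367*y^5 - 11.1823*y^4 - 13.4377*y^3 + 0.3368*y^2 + 1.4441*y + 12.2404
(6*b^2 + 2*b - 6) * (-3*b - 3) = -18*b^3 - 24*b^2 + 12*b + 18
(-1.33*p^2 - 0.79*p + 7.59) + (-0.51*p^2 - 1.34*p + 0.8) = -1.84*p^2 - 2.13*p + 8.39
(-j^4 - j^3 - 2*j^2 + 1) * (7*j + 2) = -7*j^5 - 9*j^4 - 16*j^3 - 4*j^2 + 7*j + 2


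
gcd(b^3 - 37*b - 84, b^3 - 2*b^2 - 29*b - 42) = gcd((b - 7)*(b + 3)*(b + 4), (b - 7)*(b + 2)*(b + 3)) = b^2 - 4*b - 21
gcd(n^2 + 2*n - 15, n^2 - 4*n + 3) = n - 3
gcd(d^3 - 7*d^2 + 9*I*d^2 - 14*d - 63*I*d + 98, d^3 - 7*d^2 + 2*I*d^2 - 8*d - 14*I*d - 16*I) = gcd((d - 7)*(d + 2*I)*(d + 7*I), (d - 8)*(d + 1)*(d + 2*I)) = d + 2*I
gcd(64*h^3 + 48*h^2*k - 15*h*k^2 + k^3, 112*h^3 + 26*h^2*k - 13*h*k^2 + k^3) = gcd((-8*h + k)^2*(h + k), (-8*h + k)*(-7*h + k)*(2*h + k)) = 8*h - k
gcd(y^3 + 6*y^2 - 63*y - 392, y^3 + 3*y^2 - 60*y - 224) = y^2 - y - 56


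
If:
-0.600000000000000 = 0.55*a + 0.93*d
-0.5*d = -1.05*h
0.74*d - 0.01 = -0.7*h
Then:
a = -1.11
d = 0.01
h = 0.00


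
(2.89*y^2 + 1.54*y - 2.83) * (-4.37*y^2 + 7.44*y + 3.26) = -12.6293*y^4 + 14.7718*y^3 + 33.2461*y^2 - 16.0348*y - 9.2258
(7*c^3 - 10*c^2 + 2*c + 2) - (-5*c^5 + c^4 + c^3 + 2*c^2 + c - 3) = 5*c^5 - c^4 + 6*c^3 - 12*c^2 + c + 5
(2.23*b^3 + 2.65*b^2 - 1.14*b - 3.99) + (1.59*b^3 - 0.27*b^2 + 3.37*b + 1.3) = 3.82*b^3 + 2.38*b^2 + 2.23*b - 2.69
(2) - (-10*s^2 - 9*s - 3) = 10*s^2 + 9*s + 5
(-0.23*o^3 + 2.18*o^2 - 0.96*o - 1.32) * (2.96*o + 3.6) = -0.6808*o^4 + 5.6248*o^3 + 5.0064*o^2 - 7.3632*o - 4.752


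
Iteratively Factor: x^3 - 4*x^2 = (x)*(x^2 - 4*x) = x*(x - 4)*(x)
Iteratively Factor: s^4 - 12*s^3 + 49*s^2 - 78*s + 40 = (s - 2)*(s^3 - 10*s^2 + 29*s - 20) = (s - 4)*(s - 2)*(s^2 - 6*s + 5) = (s - 5)*(s - 4)*(s - 2)*(s - 1)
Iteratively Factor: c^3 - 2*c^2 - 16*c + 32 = (c + 4)*(c^2 - 6*c + 8) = (c - 4)*(c + 4)*(c - 2)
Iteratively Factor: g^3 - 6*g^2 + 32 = (g + 2)*(g^2 - 8*g + 16) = (g - 4)*(g + 2)*(g - 4)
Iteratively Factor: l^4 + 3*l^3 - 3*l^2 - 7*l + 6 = (l - 1)*(l^3 + 4*l^2 + l - 6) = (l - 1)*(l + 2)*(l^2 + 2*l - 3) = (l - 1)*(l + 2)*(l + 3)*(l - 1)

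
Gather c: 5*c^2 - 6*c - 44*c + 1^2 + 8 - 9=5*c^2 - 50*c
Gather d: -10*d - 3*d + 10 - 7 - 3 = -13*d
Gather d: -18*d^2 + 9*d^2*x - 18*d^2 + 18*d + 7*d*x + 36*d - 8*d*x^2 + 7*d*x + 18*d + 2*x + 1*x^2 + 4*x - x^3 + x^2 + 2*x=d^2*(9*x - 36) + d*(-8*x^2 + 14*x + 72) - x^3 + 2*x^2 + 8*x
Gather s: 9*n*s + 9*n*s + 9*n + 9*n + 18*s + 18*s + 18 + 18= 18*n + s*(18*n + 36) + 36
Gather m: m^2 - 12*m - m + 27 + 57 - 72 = m^2 - 13*m + 12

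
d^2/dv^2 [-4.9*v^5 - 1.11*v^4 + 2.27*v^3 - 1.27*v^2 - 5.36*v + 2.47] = -98.0*v^3 - 13.32*v^2 + 13.62*v - 2.54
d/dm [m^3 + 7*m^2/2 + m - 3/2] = 3*m^2 + 7*m + 1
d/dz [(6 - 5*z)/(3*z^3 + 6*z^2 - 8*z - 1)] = (30*z^3 - 24*z^2 - 72*z + 53)/(9*z^6 + 36*z^5 - 12*z^4 - 102*z^3 + 52*z^2 + 16*z + 1)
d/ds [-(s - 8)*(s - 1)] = 9 - 2*s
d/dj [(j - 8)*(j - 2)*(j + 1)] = 3*j^2 - 18*j + 6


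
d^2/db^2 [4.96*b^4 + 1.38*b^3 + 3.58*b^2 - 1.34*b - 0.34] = 59.52*b^2 + 8.28*b + 7.16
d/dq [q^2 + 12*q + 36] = 2*q + 12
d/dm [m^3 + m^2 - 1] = m*(3*m + 2)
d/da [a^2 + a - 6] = 2*a + 1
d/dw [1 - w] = -1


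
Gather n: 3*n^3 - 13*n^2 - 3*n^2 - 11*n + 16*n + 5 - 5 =3*n^3 - 16*n^2 + 5*n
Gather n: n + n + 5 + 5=2*n + 10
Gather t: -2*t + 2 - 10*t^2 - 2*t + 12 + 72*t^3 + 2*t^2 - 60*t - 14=72*t^3 - 8*t^2 - 64*t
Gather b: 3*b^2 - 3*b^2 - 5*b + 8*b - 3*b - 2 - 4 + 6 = 0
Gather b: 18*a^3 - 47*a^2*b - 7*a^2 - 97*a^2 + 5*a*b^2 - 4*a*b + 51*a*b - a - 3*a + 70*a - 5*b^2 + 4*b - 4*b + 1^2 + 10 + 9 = 18*a^3 - 104*a^2 + 66*a + b^2*(5*a - 5) + b*(-47*a^2 + 47*a) + 20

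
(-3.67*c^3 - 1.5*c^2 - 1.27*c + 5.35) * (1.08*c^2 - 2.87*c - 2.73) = -3.9636*c^5 + 8.9129*c^4 + 12.9525*c^3 + 13.5179*c^2 - 11.8874*c - 14.6055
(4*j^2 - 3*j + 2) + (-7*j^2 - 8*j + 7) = -3*j^2 - 11*j + 9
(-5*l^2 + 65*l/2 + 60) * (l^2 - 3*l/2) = -5*l^4 + 40*l^3 + 45*l^2/4 - 90*l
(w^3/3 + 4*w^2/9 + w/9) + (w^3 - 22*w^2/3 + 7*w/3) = 4*w^3/3 - 62*w^2/9 + 22*w/9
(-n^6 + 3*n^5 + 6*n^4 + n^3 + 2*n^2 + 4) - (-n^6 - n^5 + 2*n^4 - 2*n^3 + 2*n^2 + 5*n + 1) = 4*n^5 + 4*n^4 + 3*n^3 - 5*n + 3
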